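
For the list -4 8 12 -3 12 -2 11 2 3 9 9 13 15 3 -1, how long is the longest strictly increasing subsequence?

8

Let dp[i] be the longest increasing subsequence ending at position i. Then dp = [1, 2, 3, 2, 3, 3, 4, 4, 5, 6, 6, 7, 8, 5, 4].
The maximum is 8; one witness is -4, -3, -2, 2, 3, 9, 13, 15 at positions 1,4,6,8,9,10,12,13.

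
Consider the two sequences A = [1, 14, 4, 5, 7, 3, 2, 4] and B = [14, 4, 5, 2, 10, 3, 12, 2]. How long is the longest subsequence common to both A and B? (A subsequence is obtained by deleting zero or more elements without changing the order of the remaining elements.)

5

Backtracking the LCS table gives one alignment: 14 (A2,B1) → 4 (A3,B2) → 5 (A4,B3) → 3 (A6,B6) → 2 (A7,B8).
So the longest common subsequence has length 5.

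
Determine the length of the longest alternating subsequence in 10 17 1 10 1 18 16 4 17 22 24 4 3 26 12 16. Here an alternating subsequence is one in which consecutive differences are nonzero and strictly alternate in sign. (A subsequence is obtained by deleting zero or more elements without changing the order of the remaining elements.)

Track the best alternating length ending on an up-step vs a down-step at each position: up/down = 1/1, 2/1, 1/3, 4/3, 1/5, 6/1, 6/7, 6/7, 8/7, 8/1, 8/1, 6/9, 6/9, 10/1, 10/11, 12/11.
The maximum over both is 12; one such subsequence is 10, 17, 1, 10, 1, 18, 16, 17, 4, 26, 12, 16.

12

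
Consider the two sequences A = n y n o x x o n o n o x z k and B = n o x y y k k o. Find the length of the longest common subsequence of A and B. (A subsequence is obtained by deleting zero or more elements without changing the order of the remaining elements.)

4

A longest common subsequence is noxo (length 4); the LCS DP confirms no longer common subsequence exists.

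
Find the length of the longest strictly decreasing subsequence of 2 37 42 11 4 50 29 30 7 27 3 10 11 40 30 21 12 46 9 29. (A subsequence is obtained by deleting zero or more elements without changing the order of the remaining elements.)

6

Let dp[i] be the longest decreasing subsequence ending at position i. Then dp = [1, 1, 1, 2, 3, 1, 2, 2, 3, 3, 4, 4, 4, 2, 3, 4, 5, 2, 6, 4].
The maximum is 6; one witness is 37, 29, 27, 21, 12, 9 at positions 2,7,10,16,17,19.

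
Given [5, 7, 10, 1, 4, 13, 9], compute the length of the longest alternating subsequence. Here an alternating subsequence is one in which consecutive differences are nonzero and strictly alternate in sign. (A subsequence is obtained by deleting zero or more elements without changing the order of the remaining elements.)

5

A longest alternating subsequence is 5, 7, 1, 13, 9 (positions 1,2,4,6,7); its 4 consecutive differences strictly alternate in sign, and length 5 is optimal.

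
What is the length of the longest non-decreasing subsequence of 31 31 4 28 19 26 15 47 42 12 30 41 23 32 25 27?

Let dp[i] be the longest non-decreasing subsequence ending at position i. Then dp = [1, 2, 1, 2, 2, 3, 2, 4, 4, 2, 4, 5, 3, 5, 4, 5].
The maximum is 5; one witness is 4, 19, 26, 30, 41 at positions 3,5,6,11,12.

5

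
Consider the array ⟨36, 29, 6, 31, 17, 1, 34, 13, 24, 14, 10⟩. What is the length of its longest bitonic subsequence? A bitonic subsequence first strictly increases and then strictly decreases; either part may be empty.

6

Let inc[i] be the LIS ending at i and dec[i] the longest strictly decreasing subsequence starting at i. inc = [1, 1, 1, 2, 2, 1, 3, 2, 3, 3, 2], dec = [5, 4, 2, 4, 3, 1, 4, 2, 3, 2, 1].
max_i inc[i]+dec[i]−1 = 6, with one witness 29, 31, 34, 24, 14, 10.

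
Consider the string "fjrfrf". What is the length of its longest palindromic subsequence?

One longest palindromic subsequence is frfrf (positions 1,3,4,5,6); it reads the same forward and backward, and the interval DP gives dp[1][6] = 5.

5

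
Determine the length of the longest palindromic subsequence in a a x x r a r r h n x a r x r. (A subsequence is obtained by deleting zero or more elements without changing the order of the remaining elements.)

8

Using dp[i][j] = 2 + dp[i+1][j−1] if the ends match, else max(dp[i+1][j], dp[i][j−1]):
dp[1][15] = 8. A witness is xrarrarx at positions 4,5,6,7,8,12,13,14.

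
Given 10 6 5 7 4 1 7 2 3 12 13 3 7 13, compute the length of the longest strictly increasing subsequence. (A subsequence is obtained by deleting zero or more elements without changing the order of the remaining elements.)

One longest increasing subsequence is 1, 2, 3, 12, 13 (positions 6,8,9,10,11), of length 5; no longer one exists.

5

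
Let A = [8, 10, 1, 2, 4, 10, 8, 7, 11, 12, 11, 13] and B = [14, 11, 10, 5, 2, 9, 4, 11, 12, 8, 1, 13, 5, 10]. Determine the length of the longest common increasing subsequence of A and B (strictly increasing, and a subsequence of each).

5

For each value that appears in both, track the longest common increasing run ending there.
The best achievable length is 5; one witness is 2, 4, 11, 12, 13 (A-positions 4,5,9,10,12, B-positions 5,7,8,9,12).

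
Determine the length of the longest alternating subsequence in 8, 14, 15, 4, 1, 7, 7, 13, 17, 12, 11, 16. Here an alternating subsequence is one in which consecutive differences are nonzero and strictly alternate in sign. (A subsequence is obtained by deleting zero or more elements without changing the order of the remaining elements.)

6

Track the best alternating length ending on an up-step vs a down-step at each position: up/down = 1/1, 2/1, 2/1, 1/3, 1/3, 4/3, 4/3, 4/3, 4/1, 4/5, 4/5, 6/5.
The maximum over both is 6; one such subsequence is 8, 14, 4, 13, 12, 16.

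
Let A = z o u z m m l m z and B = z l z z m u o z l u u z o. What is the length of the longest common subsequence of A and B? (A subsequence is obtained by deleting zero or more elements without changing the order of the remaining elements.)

5

Backtracking the LCS table gives one alignment: z (A1,B4) → o (A2,B7) → z (A4,B8) → l (A7,B9) → z (A9,B12).
So the longest common subsequence has length 5.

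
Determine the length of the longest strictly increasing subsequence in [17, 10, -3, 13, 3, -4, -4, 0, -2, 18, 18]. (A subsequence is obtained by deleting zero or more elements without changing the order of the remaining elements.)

3

Let dp[i] be the longest increasing subsequence ending at position i. Then dp = [1, 1, 1, 2, 2, 1, 1, 2, 2, 3, 3].
The maximum is 3; one witness is 10, 13, 18 at positions 2,4,10.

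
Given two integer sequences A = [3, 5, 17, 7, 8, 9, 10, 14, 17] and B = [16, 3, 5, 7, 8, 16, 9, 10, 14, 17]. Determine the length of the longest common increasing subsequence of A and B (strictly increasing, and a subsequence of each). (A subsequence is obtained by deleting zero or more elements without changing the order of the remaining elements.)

8

For each value that appears in both, track the longest common increasing run ending there.
The best achievable length is 8; one witness is 3, 5, 7, 8, 9, 10, 14, 17 (A-positions 1,2,4,5,6,7,8,9, B-positions 2,3,4,5,7,8,9,10).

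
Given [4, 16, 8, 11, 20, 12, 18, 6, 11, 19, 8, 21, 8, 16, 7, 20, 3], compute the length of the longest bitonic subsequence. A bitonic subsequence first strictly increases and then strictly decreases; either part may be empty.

10

Let inc[i] be the LIS ending at i and dec[i] the longest strictly decreasing subsequence starting at i. inc = [1, 2, 2, 3, 4, 4, 5, 2, 3, 6, 3, 7, 3, 5, 3, 7, 1], dec = [2, 6, 3, 4, 6, 5, 5, 2, 4, 4, 3, 4, 3, 3, 2, 2, 1].
max_i inc[i]+dec[i]−1 = 10, with one witness 4, 8, 11, 12, 18, 19, 21, 16, 7, 3.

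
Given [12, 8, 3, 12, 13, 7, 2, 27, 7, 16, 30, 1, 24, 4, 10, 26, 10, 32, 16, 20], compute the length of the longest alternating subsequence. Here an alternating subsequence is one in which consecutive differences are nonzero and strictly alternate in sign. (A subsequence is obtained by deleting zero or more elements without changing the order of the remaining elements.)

15

Track the best alternating length ending on an up-step vs a down-step at each position: up/down = 1/1, 1/2, 1/2, 3/1, 3/1, 3/4, 1/4, 5/1, 5/6, 7/6, 7/1, 1/8, 9/8, 9/10, 11/10, 11/8, 11/12, 13/1, 13/14, 15/14.
The maximum over both is 15; one such subsequence is 12, 8, 12, 7, 27, 7, 16, 1, 24, 4, 26, 10, 32, 16, 20.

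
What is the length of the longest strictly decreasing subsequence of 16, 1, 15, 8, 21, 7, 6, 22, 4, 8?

6

One longest decreasing subsequence is 16, 15, 8, 7, 6, 4 (positions 1,3,4,6,7,9), of length 6; no longer one exists.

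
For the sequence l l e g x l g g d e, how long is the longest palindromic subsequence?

Using dp[i][j] = 2 + dp[i+1][j−1] if the ends match, else max(dp[i+1][j], dp[i][j−1]):
dp[1][10] = 5. A witness is eggge at positions 3,4,7,8,10.

5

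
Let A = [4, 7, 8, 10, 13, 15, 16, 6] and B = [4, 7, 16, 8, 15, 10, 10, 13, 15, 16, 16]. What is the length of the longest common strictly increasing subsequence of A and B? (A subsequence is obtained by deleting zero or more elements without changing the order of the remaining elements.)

For each value that appears in both, track the longest common increasing run ending there.
The best achievable length is 7; one witness is 4, 7, 8, 10, 13, 15, 16 (A-positions 1,2,3,4,5,6,7, B-positions 1,2,4,6,8,9,10).

7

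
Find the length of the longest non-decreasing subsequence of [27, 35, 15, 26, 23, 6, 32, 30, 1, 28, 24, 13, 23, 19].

3

Scanning left to right, the best length ending at each element is: 27→1, 35→2, 15→1, 26→2, 23→2, 6→1, 32→3, 30→3, 1→1, 28→3, 24→3, 13→2, 23→3, 19→3.
So the longest non-decreasing subsequence has length 3, e.g. 15, 26, 32.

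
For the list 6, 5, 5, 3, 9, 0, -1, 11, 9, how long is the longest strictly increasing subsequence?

3

Let dp[i] be the longest increasing subsequence ending at position i. Then dp = [1, 1, 1, 1, 2, 1, 1, 3, 2].
The maximum is 3; one witness is 6, 9, 11 at positions 1,5,8.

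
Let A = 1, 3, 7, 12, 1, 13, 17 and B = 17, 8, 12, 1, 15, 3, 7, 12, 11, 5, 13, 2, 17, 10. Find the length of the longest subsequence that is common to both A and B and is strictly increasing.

A longest common strictly increasing subsequence is 1, 3, 7, 12, 13, 17 (length 6); it appears in order in both A and B, and no longer such subsequence exists.

6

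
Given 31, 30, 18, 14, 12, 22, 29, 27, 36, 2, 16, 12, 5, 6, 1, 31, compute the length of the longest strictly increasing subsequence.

4

Let dp[i] be the longest increasing subsequence ending at position i. Then dp = [1, 1, 1, 1, 1, 2, 3, 3, 4, 1, 2, 2, 2, 3, 1, 4].
The maximum is 4; one witness is 18, 22, 29, 36 at positions 3,6,7,9.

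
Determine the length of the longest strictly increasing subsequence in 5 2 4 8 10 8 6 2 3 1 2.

4

Let dp[i] be the longest increasing subsequence ending at position i. Then dp = [1, 1, 2, 3, 4, 3, 3, 1, 2, 1, 2].
The maximum is 4; one witness is 2, 4, 8, 10 at positions 2,3,4,5.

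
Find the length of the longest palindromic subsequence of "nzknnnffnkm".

6

One longest palindromic subsequence is knffnk (positions 3,4,7,8,9,10); it reads the same forward and backward, and the interval DP gives dp[1][11] = 6.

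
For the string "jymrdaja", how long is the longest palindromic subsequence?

3

One longest palindromic subsequence is aja (positions 6,7,8); it reads the same forward and backward, and the interval DP gives dp[1][8] = 3.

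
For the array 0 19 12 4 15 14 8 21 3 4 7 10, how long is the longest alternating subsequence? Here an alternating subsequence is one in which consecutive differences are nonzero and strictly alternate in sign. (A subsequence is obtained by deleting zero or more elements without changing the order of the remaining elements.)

Track the best alternating length ending on an up-step vs a down-step at each position: up/down = 1/1, 2/1, 2/3, 2/3, 4/3, 4/5, 4/5, 6/1, 2/7, 8/7, 8/7, 8/7.
The maximum over both is 8; one such subsequence is 0, 19, 12, 15, 14, 21, 3, 4.

8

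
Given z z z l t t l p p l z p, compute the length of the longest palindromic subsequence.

Using dp[i][j] = 2 + dp[i+1][j−1] if the ends match, else max(dp[i+1][j], dp[i][j−1]):
dp[1][12] = 6. A witness is zlpplz at positions 3,4,8,9,10,11.

6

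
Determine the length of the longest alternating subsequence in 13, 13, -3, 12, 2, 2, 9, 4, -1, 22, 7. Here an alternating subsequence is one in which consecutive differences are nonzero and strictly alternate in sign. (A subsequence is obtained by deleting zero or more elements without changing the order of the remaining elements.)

8

Track the best alternating length ending on an up-step vs a down-step at each position: up/down = 1/1, 1/1, 1/2, 3/2, 3/4, 3/4, 5/4, 5/6, 3/6, 7/1, 7/8.
The maximum over both is 8; one such subsequence is 13, -3, 12, 2, 9, 4, 22, 7.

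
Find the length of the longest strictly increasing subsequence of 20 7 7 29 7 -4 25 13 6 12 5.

Let dp[i] be the longest increasing subsequence ending at position i. Then dp = [1, 1, 1, 2, 1, 1, 2, 2, 2, 3, 2].
The maximum is 3; one witness is -4, 6, 12 at positions 6,9,10.

3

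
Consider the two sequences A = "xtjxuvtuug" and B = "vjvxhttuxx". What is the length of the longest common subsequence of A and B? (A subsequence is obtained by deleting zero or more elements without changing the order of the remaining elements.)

4

Backtracking the LCS table gives one alignment: x (A1,B4) → t (A2,B6) → t (A7,B7) → u (A8,B8).
So the longest common subsequence has length 4.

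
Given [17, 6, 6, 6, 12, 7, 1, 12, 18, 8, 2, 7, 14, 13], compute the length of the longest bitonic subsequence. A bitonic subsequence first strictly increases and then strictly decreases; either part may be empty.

One longest bitonic subsequence is 6, 7, 12, 18, 14, 13 (positions 2,6,8,9,13,14): it rises to 18 then falls. Length 6 is optimal.

6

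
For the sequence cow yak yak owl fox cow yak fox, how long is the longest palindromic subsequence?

One longest palindromic subsequence is cow yak yak cow (positions 1,2,3,6); it reads the same forward and backward, and the interval DP gives dp[1][8] = 4.

4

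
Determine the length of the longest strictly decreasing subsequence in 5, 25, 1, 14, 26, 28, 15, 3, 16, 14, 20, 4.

4

One longest decreasing subsequence is 25, 15, 14, 4 (positions 2,7,10,12), of length 4; no longer one exists.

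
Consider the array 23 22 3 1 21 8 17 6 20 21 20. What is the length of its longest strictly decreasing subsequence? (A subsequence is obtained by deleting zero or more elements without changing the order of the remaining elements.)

Let dp[i] be the longest decreasing subsequence ending at position i. Then dp = [1, 2, 3, 4, 3, 4, 4, 5, 4, 3, 4].
The maximum is 5; one witness is 23, 22, 21, 8, 6 at positions 1,2,5,6,8.

5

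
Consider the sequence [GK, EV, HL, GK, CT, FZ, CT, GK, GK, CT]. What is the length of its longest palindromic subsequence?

One longest palindromic subsequence is GK GK CT FZ CT GK GK (positions 1,4,5,6,7,8,9); it reads the same forward and backward, and the interval DP gives dp[1][10] = 7.

7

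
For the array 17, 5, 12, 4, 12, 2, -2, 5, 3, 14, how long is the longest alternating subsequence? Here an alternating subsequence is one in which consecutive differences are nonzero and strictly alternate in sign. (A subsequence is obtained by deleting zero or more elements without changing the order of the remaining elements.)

9

A longest alternating subsequence is 17, 5, 12, 4, 12, 2, 5, 3, 14 (positions 1,2,3,4,5,6,8,9,10); its 8 consecutive differences strictly alternate in sign, and length 9 is optimal.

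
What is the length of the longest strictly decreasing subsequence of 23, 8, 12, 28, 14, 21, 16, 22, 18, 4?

4

Let dp[i] be the longest decreasing subsequence ending at position i. Then dp = [1, 2, 2, 1, 2, 2, 3, 2, 3, 4].
The maximum is 4; one witness is 23, 21, 16, 4 at positions 1,6,7,10.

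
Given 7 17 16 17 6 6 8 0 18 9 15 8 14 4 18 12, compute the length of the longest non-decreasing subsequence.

Let dp[i] be the longest non-decreasing subsequence ending at position i. Then dp = [1, 2, 2, 3, 1, 2, 3, 1, 4, 4, 5, 4, 5, 2, 6, 5].
The maximum is 6; one witness is 6, 6, 8, 9, 15, 18 at positions 5,6,7,10,11,15.

6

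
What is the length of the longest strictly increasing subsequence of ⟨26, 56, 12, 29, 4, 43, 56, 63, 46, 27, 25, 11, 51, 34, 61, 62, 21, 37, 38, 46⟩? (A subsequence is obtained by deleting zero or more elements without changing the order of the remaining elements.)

7

One longest increasing subsequence is 26, 29, 43, 46, 51, 61, 62 (positions 1,4,6,9,13,15,16), of length 7; no longer one exists.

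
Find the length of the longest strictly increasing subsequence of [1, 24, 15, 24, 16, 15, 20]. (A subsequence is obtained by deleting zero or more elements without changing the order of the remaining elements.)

4

Let dp[i] be the longest increasing subsequence ending at position i. Then dp = [1, 2, 2, 3, 3, 2, 4].
The maximum is 4; one witness is 1, 15, 16, 20 at positions 1,3,5,7.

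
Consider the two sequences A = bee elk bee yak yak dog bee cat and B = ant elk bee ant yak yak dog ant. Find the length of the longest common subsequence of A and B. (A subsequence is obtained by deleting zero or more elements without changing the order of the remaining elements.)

Backtracking the LCS table gives one alignment: elk (A2,B2) → bee (A3,B3) → yak (A4,B5) → yak (A5,B6) → dog (A6,B7).
So the longest common subsequence has length 5.

5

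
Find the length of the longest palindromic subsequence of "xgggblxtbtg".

One longest palindromic subsequence is gtbtg (positions 2,8,9,10,11); it reads the same forward and backward, and the interval DP gives dp[1][11] = 5.

5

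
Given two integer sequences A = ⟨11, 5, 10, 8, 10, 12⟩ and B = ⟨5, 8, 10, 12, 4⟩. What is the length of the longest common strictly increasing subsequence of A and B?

A longest common strictly increasing subsequence is 5, 8, 10, 12 (length 4); it appears in order in both A and B, and no longer such subsequence exists.

4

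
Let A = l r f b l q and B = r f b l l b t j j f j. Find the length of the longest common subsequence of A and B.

Backtracking the LCS table gives one alignment: r (A2,B1) → f (A3,B2) → b (A4,B3) → l (A5,B5).
So the longest common subsequence has length 4.

4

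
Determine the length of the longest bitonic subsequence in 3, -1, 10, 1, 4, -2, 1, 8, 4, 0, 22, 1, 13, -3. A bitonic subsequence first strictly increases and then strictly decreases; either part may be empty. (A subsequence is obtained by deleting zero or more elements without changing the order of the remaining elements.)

One longest bitonic subsequence is -1, 1, 4, 8, 4, 1, -3 (positions 2,4,5,8,9,12,14): it rises to 8 then falls. Length 7 is optimal.

7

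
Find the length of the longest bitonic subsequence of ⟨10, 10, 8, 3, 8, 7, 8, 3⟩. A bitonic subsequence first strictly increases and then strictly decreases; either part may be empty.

4

Let inc[i] be the LIS ending at i and dec[i] the longest strictly decreasing subsequence starting at i. inc = [1, 1, 1, 1, 2, 2, 3, 1], dec = [4, 4, 3, 1, 3, 2, 2, 1].
max_i inc[i]+dec[i]−1 = 4, with one witness 10, 8, 7, 3.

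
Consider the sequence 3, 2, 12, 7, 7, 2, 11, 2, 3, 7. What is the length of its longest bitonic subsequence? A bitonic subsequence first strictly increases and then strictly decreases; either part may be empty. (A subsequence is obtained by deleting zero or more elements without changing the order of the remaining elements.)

Let inc[i] be the LIS ending at i and dec[i] the longest strictly decreasing subsequence starting at i. inc = [1, 1, 2, 2, 2, 1, 3, 1, 2, 3], dec = [2, 1, 3, 2, 2, 1, 2, 1, 1, 1].
max_i inc[i]+dec[i]−1 = 4, with one witness 3, 12, 11, 7.

4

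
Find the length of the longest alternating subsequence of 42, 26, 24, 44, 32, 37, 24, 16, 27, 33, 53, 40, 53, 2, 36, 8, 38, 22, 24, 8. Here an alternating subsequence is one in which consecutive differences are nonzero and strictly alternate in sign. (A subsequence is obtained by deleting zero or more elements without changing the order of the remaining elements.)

16

Track the best alternating length ending on an up-step vs a down-step at each position: up/down = 1/1, 1/2, 1/2, 3/1, 3/4, 5/4, 1/6, 1/6, 7/6, 7/6, 7/1, 7/8, 9/1, 1/10, 11/10, 11/12, 13/10, 13/14, 15/14, 11/16.
The maximum over both is 16; one such subsequence is 42, 26, 44, 32, 37, 24, 53, 40, 53, 2, 36, 8, 38, 22, 24, 8.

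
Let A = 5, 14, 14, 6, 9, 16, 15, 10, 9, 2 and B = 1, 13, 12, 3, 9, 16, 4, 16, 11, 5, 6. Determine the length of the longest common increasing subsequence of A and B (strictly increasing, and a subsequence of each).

2

A longest common strictly increasing subsequence is 9, 16 (length 2); it appears in order in both A and B, and no longer such subsequence exists.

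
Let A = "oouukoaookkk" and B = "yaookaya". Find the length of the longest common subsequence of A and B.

4

A longest common subsequence is ooka (length 4); the LCS DP confirms no longer common subsequence exists.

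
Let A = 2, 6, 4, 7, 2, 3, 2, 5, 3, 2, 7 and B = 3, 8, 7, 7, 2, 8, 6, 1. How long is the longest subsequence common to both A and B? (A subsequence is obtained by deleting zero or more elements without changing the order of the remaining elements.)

2

A longest common subsequence is 2, 6 (length 2); the LCS DP confirms no longer common subsequence exists.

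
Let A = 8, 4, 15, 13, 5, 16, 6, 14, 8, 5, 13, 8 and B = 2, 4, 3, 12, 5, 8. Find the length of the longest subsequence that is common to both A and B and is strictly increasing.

3

For each value that appears in both, track the longest common increasing run ending there.
The best achievable length is 3; one witness is 4, 5, 8 (A-positions 2,5,9, B-positions 2,5,6).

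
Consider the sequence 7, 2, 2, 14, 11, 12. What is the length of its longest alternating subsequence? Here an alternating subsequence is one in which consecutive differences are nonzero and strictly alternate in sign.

A longest alternating subsequence is 7, 2, 14, 11, 12 (positions 1,2,4,5,6); its 4 consecutive differences strictly alternate in sign, and length 5 is optimal.

5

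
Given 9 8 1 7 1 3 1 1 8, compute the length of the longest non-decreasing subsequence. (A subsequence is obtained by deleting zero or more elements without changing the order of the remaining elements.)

5

One longest non-decreasing subsequence is 1, 1, 1, 1, 8 (positions 3,5,7,8,9), of length 5; no longer one exists.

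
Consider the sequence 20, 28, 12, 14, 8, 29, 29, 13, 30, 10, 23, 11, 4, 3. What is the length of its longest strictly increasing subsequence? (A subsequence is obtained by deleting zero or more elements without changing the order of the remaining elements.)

Let dp[i] be the longest increasing subsequence ending at position i. Then dp = [1, 2, 1, 2, 1, 3, 3, 2, 4, 2, 3, 3, 1, 1].
The maximum is 4; one witness is 20, 28, 29, 30 at positions 1,2,6,9.

4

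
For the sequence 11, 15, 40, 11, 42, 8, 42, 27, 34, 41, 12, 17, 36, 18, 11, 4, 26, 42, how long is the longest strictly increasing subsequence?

6

Let dp[i] be the longest increasing subsequence ending at position i. Then dp = [1, 2, 3, 1, 4, 1, 4, 3, 4, 5, 2, 3, 5, 4, 2, 1, 5, 6].
The maximum is 6; one witness is 11, 15, 27, 34, 41, 42 at positions 1,2,8,9,10,18.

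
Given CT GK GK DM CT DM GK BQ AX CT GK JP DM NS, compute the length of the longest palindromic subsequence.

One longest palindromic subsequence is GK GK DM CT DM GK GK (positions 2,3,4,5,6,7,11); it reads the same forward and backward, and the interval DP gives dp[1][14] = 7.

7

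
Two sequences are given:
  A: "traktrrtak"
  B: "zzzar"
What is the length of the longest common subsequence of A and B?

2

Backtracking the LCS table gives one alignment: a (A3,B4) → r (A7,B5).
So the longest common subsequence has length 2.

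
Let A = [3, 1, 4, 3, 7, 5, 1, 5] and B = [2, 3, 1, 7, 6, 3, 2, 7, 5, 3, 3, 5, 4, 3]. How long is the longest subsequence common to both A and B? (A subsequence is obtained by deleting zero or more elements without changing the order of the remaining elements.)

6

Backtracking the LCS table gives one alignment: 3 (A1,B2) → 1 (A2,B3) → 3 (A4,B6) → 7 (A5,B8) → 5 (A6,B9) → 5 (A8,B12).
So the longest common subsequence has length 6.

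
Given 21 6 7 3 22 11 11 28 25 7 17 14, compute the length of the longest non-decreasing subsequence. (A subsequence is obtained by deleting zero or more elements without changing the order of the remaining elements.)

Scanning left to right, the best length ending at each element is: 21→1, 6→1, 7→2, 3→1, 22→3, 11→3, 11→4, 28→5, 25→5, 7→3, 17→5, 14→5.
So the longest non-decreasing subsequence has length 5, e.g. 6, 7, 11, 11, 28.

5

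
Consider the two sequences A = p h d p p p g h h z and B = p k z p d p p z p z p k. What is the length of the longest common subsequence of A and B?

6

A longest common subsequence is pdpppz (length 6); the LCS DP confirms no longer common subsequence exists.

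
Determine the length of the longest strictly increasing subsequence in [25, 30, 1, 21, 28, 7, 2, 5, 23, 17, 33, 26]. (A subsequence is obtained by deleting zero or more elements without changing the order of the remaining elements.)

5

Let dp[i] be the longest increasing subsequence ending at position i. Then dp = [1, 2, 1, 2, 3, 2, 2, 3, 4, 4, 5, 5].
The maximum is 5; one witness is 1, 2, 5, 23, 33 at positions 3,7,8,9,11.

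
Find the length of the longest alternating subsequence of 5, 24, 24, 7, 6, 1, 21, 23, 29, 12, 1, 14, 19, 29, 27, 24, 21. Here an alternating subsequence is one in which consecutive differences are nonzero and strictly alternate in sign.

7

A longest alternating subsequence is 5, 24, 7, 21, 12, 29, 27 (positions 1,2,4,7,10,14,15); its 6 consecutive differences strictly alternate in sign, and length 7 is optimal.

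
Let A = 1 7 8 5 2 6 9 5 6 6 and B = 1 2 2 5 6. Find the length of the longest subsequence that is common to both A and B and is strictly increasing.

A longest common strictly increasing subsequence is 1, 2, 5, 6 (length 4); it appears in order in both A and B, and no longer such subsequence exists.

4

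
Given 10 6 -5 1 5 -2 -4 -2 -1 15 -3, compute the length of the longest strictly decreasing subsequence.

5

One longest decreasing subsequence is 10, 6, 1, -2, -4 (positions 1,2,4,6,7), of length 5; no longer one exists.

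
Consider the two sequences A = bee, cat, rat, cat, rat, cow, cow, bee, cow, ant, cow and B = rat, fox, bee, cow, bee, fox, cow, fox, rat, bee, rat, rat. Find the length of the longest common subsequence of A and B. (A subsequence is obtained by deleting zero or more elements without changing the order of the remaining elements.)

Backtracking the LCS table gives one alignment: bee (A1,B3) → cow (A6,B4) → cow (A7,B7) → bee (A8,B10).
So the longest common subsequence has length 4.

4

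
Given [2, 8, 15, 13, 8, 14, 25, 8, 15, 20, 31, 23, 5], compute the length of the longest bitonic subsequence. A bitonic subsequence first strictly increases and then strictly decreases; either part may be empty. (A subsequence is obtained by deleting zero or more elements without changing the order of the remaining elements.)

Let inc[i] be the LIS ending at i and dec[i] the longest strictly decreasing subsequence starting at i. inc = [1, 2, 3, 3, 2, 4, 5, 2, 5, 6, 7, 7, 2], dec = [1, 2, 4, 3, 2, 3, 3, 2, 2, 2, 3, 2, 1].
max_i inc[i]+dec[i]−1 = 9, with one witness 2, 8, 13, 14, 15, 20, 31, 23, 5.

9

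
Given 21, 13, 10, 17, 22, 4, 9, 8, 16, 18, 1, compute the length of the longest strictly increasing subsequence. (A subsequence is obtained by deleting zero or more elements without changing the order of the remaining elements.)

Scanning left to right, the best length ending at each element is: 21→1, 13→1, 10→1, 17→2, 22→3, 4→1, 9→2, 8→2, 16→3, 18→4, 1→1.
So the longest increasing subsequence has length 4, e.g. 4, 9, 16, 18.

4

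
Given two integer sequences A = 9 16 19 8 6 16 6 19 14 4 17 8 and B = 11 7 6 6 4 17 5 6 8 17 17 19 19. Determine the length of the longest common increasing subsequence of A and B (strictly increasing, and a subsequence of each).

2

For each value that appears in both, track the longest common increasing run ending there.
The best achievable length is 2; one witness is 6, 17 (A-positions 5,11, B-positions 3,6).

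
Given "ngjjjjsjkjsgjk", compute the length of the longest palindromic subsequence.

8

One longest palindromic subsequence is gjjjjjjg (positions 2,3,4,5,6,8,10,12); it reads the same forward and backward, and the interval DP gives dp[1][14] = 8.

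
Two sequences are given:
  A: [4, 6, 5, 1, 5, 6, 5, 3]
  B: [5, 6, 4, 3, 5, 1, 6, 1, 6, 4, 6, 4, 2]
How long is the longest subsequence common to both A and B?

Backtracking the LCS table gives one alignment: 4 (A1,B3) → 6 (A2,B7) → 1 (A4,B8) → 6 (A6,B11).
So the longest common subsequence has length 4.

4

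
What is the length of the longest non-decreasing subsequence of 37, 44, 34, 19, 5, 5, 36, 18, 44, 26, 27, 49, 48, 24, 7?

6

One longest non-decreasing subsequence is 5, 5, 18, 26, 27, 49 (positions 5,6,8,10,11,12), of length 6; no longer one exists.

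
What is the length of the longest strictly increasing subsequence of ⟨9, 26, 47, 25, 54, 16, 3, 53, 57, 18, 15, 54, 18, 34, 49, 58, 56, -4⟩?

6

Scanning left to right, the best length ending at each element is: 9→1, 26→2, 47→3, 25→2, 54→4, 16→2, 3→1, 53→4, 57→5, 18→3, 15→2, 54→5, 18→3, 34→4, 49→5, 58→6, 56→6, -4→1.
So the longest increasing subsequence has length 6, e.g. 9, 26, 47, 54, 57, 58.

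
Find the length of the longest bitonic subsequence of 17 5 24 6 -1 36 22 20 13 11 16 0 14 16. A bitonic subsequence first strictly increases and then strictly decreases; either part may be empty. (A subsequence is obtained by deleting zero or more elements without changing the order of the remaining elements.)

8

Let inc[i] be the LIS ending at i and dec[i] the longest strictly decreasing subsequence starting at i. inc = [1, 1, 2, 2, 1, 3, 3, 3, 3, 3, 4, 2, 4, 5], dec = [4, 2, 6, 2, 1, 6, 5, 4, 3, 2, 2, 1, 1, 1].
max_i inc[i]+dec[i]−1 = 8, with one witness 17, 24, 36, 22, 20, 13, 11, 0.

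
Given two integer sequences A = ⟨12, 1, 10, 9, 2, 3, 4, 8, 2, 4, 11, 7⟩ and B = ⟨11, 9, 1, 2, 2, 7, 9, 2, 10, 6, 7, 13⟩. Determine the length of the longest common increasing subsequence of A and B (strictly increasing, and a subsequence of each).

For each value that appears in both, track the longest common increasing run ending there.
The best achievable length is 3; one witness is 1, 2, 7 (A-positions 2,5,12, B-positions 3,4,6).

3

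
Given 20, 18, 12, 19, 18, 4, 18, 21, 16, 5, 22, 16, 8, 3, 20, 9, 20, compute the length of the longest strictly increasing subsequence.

Scanning left to right, the best length ending at each element is: 20→1, 18→1, 12→1, 19→2, 18→2, 4→1, 18→2, 21→3, 16→2, 5→2, 22→4, 16→3, 8→3, 3→1, 20→4, 9→4, 20→5.
So the longest increasing subsequence has length 5, e.g. 4, 5, 8, 9, 20.

5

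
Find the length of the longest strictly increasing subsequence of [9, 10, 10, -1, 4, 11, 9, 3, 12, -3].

4

Let dp[i] be the longest increasing subsequence ending at position i. Then dp = [1, 2, 2, 1, 2, 3, 3, 2, 4, 1].
The maximum is 4; one witness is 9, 10, 11, 12 at positions 1,2,6,9.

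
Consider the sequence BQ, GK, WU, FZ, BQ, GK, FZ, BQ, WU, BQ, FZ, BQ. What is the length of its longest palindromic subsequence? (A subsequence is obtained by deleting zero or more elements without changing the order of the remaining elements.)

7

One longest palindromic subsequence is BQ FZ BQ WU BQ FZ BQ (positions 1,4,5,9,10,11,12); it reads the same forward and backward, and the interval DP gives dp[1][12] = 7.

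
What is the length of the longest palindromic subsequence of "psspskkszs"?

Using dp[i][j] = 2 + dp[i+1][j−1] if the ends match, else max(dp[i+1][j], dp[i][j−1]):
dp[1][10] = 6. A witness is sskkss at positions 2,5,6,7,8,10.

6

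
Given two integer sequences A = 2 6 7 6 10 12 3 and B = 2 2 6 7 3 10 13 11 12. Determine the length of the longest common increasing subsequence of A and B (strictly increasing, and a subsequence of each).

5

For each value that appears in both, track the longest common increasing run ending there.
The best achievable length is 5; one witness is 2, 6, 7, 10, 12 (A-positions 1,2,3,5,6, B-positions 1,3,4,6,9).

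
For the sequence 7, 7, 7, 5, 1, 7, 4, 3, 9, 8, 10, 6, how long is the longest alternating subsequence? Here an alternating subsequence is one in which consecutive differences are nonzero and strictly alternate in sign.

A longest alternating subsequence is 7, 5, 7, 4, 9, 8, 10, 6 (positions 1,4,6,7,9,10,11,12); its 7 consecutive differences strictly alternate in sign, and length 8 is optimal.

8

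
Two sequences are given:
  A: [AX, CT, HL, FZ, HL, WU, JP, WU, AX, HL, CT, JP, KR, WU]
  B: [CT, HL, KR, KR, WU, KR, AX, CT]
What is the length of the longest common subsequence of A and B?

Backtracking the LCS table gives one alignment: CT (A2,B1) → HL (A3,B2) → WU (A6,B5) → AX (A9,B7) → CT (A11,B8).
So the longest common subsequence has length 5.

5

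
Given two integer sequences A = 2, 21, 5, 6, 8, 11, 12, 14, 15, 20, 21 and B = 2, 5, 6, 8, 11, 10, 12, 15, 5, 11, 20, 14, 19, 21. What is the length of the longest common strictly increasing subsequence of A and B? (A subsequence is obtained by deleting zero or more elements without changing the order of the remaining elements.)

A longest common strictly increasing subsequence is 2, 5, 6, 8, 11, 12, 15, 20, 21 (length 9); it appears in order in both A and B, and no longer such subsequence exists.

9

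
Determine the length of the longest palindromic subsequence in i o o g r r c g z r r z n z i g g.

Using dp[i][j] = 2 + dp[i+1][j−1] if the ends match, else max(dp[i+1][j], dp[i][j−1]):
dp[1][17] = 8. A witness is ggzrrzgg at positions 4,8,9,10,11,14,16,17.

8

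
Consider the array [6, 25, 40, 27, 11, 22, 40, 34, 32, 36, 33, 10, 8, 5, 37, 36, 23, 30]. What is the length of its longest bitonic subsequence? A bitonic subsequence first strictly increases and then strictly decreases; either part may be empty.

One longest bitonic subsequence is 6, 25, 27, 40, 36, 33, 10, 8, 5 (positions 1,2,4,7,10,11,12,13,14): it rises to 40 then falls. Length 9 is optimal.

9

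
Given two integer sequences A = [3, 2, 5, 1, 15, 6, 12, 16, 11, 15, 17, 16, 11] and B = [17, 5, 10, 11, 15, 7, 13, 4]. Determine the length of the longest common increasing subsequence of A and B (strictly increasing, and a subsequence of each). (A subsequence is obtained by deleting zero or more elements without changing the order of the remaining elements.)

A longest common strictly increasing subsequence is 5, 11, 15 (length 3); it appears in order in both A and B, and no longer such subsequence exists.

3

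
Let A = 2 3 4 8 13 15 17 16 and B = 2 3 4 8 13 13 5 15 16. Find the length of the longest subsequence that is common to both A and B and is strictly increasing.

For each value that appears in both, track the longest common increasing run ending there.
The best achievable length is 7; one witness is 2, 3, 4, 8, 13, 15, 16 (A-positions 1,2,3,4,5,6,8, B-positions 1,2,3,4,5,8,9).

7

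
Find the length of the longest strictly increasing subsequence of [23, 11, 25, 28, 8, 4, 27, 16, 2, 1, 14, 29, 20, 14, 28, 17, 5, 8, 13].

4

Let dp[i] be the longest increasing subsequence ending at position i. Then dp = [1, 1, 2, 3, 1, 1, 3, 2, 1, 1, 2, 4, 3, 2, 4, 3, 2, 3, 4].
The maximum is 4; one witness is 23, 25, 28, 29 at positions 1,3,4,12.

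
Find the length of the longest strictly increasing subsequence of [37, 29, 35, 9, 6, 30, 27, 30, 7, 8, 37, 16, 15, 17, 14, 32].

Let dp[i] be the longest increasing subsequence ending at position i. Then dp = [1, 1, 2, 1, 1, 2, 2, 3, 2, 3, 4, 4, 4, 5, 4, 6].
The maximum is 6; one witness is 6, 7, 8, 16, 17, 32 at positions 5,9,10,12,14,16.

6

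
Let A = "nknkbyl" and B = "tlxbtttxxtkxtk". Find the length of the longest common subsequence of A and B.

2

A longest common subsequence is kk (length 2); the LCS DP confirms no longer common subsequence exists.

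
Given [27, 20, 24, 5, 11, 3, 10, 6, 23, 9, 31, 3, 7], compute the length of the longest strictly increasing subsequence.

4

Let dp[i] be the longest increasing subsequence ending at position i. Then dp = [1, 1, 2, 1, 2, 1, 2, 2, 3, 3, 4, 1, 3].
The maximum is 4; one witness is 5, 11, 23, 31 at positions 4,5,9,11.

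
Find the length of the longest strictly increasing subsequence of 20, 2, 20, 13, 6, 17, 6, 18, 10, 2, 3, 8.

Scanning left to right, the best length ending at each element is: 20→1, 2→1, 20→2, 13→2, 6→2, 17→3, 6→2, 18→4, 10→3, 2→1, 3→2, 8→3.
So the longest increasing subsequence has length 4, e.g. 2, 13, 17, 18.

4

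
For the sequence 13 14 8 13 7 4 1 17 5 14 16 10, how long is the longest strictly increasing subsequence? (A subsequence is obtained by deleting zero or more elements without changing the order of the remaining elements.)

One longest increasing subsequence is 8, 13, 14, 16 (positions 3,4,10,11), of length 4; no longer one exists.

4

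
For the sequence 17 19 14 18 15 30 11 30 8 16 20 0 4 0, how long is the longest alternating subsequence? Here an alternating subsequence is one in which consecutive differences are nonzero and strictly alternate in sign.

Track the best alternating length ending on an up-step vs a down-step at each position: up/down = 1/1, 2/1, 1/3, 4/3, 4/5, 6/1, 1/7, 8/1, 1/9, 10/9, 10/9, 1/11, 12/11, 1/13.
The maximum over both is 13; one such subsequence is 17, 19, 14, 18, 15, 30, 11, 30, 8, 16, 0, 4, 0.

13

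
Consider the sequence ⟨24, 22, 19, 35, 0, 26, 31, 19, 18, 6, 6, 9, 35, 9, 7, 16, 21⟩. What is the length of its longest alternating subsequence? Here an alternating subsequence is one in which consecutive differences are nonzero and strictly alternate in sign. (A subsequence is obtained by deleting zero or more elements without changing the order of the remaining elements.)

9

A longest alternating subsequence is 24, 22, 35, 0, 26, 19, 35, 9, 16 (positions 1,2,4,5,6,8,13,14,16); its 8 consecutive differences strictly alternate in sign, and length 9 is optimal.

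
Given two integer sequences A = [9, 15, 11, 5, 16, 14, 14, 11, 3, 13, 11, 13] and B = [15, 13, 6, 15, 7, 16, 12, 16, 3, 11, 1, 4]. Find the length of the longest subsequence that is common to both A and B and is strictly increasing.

For each value that appears in both, track the longest common increasing run ending there.
The best achievable length is 2; one witness is 15, 16 (A-positions 2,5, B-positions 1,6).

2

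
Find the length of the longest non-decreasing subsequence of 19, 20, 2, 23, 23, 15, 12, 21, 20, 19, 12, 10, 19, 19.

5

One longest non-decreasing subsequence is 2, 15, 19, 19, 19 (positions 3,6,10,13,14), of length 5; no longer one exists.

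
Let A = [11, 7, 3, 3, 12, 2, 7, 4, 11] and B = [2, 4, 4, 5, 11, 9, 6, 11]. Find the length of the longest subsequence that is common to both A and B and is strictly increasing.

3

For each value that appears in both, track the longest common increasing run ending there.
The best achievable length is 3; one witness is 2, 4, 11 (A-positions 6,8,9, B-positions 1,2,5).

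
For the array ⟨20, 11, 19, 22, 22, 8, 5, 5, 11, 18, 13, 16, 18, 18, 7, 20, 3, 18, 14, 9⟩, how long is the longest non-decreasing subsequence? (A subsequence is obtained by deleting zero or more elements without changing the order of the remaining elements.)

Scanning left to right, the best length ending at each element is: 20→1, 11→1, 19→2, 22→3, 22→4, 8→1, 5→1, 5→2, 11→3, 18→4, 13→4, 16→5, 18→6, 18→7, 7→3, 20→8, 3→1, 18→8, 14→5, 9→4.
So the longest non-decreasing subsequence has length 8, e.g. 5, 5, 11, 13, 16, 18, 18, 20.

8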